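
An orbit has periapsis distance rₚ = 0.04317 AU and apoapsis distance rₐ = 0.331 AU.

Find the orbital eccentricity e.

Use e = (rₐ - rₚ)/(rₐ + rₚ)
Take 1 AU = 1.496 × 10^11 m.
rₚ = 0.04317 AU = 6.45823 × 10^9 m
rₐ = 0.331 AU = 4.95176 × 10^10 m
rₐ − rₚ = 4.30594 × 10^10 m
rₐ + rₚ = 5.59758 × 10^10 m
e = (rₐ − rₚ)/(rₐ + rₚ) = 0.769249

Final answer: e = 0.7692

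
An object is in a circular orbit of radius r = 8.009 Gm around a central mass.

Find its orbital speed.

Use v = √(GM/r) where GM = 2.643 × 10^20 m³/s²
r = 8.009 Gm = 8.009 × 10^9 m
GM = 2.643 × 10^20 m³/s²
GM/r = (2.643 × 10^20) / (8.009 × 10^9) = 3.30004 × 10^10 m²/s²
v = √(GM/r) = 181660 m/s ≈ 181.7 km/s

Final answer: 181.7 km/s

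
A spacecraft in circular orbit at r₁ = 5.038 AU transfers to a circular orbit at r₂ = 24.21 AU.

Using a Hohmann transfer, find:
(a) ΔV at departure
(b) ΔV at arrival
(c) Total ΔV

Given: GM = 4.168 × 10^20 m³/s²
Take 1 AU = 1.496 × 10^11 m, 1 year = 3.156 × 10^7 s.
r₁ = 5.038 AU = 7.53685 × 10^11 m
r₂ = 24.21 AU = 3.62182 × 10^12 m
GM = 4.168 × 10^20 m³/s²
Transfer ellipse: a_t = (r₁ + r₂)/2 = 2.18775 × 10^12 m
Circular speed at r₁: v₁ = √(GM/r₁) = 23516.3 m/s
Transfer speed at r₁ (periapsis): v₁ₜ = √(GM(2/r₁ − 1/a_t)) = 30257.5 m/s
(a) ΔV₁ = v₁ₜ − v₁ = 6741.22 m/s ≈ 1.422 AU/year
Circular speed at r₂: v₂ = √(GM/r₂) = 10727.6 m/s
Transfer speed at r₂ (apoapsis): v₂ₜ = √(GM(2/r₂ − 1/a_t)) = 6296.46 m/s
(b) ΔV₂ = v₂ − v₂ₜ = 4431.09 m/s ≈ 0.9348 AU/year
(c) ΔV_total = ΔV₁ + ΔV₂ = 11172.3 m/s ≈ 2.357 AU/year

Final answer:
(a) ΔV₁ = 1.422 AU/year
(b) ΔV₂ = 0.9348 AU/year
(c) ΔV_total = 2.357 AU/year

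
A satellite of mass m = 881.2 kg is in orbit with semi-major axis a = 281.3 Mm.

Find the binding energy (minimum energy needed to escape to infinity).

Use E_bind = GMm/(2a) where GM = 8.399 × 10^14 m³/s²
a = 281.3 Mm = 2.813 × 10^8 m
GM = 8.399 × 10^14 m³/s²
m = 881.2 kg
GMm = 8.399 × 10^14 × 881.2 = 7.4012 × 10^17 m³·kg/s²
2a = 5.626 × 10^8 m
E_bind = GMm/(2a) = 1.31553 × 10^9 J ≈ 1.316 GJ

Final answer: 1.316 GJ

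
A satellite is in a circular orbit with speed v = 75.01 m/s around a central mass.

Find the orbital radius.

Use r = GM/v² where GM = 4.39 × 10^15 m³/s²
v = 75.01 m/s
GM = 4.39 × 10^15 m³/s²
v² = 5626.5 m²/s²
r = GM/v² = (4.39 × 10^15) / 5626.5 = 7.80236 × 10^11 m ≈ 780.2 Gm

Final answer: 780.2 Gm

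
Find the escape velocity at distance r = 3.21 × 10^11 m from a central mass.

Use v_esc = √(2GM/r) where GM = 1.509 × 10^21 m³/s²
r = 3.21 × 10^11 m
GM = 1.509 × 10^21 m³/s²
2GM/r = 2 × (1.509 × 10^21) / (3.21 × 10^11) = 9.40187 × 10^9 m²/s²
v_esc = √(2GM/r) = 96963.2 m/s ≈ 96.96 km/s

Final answer: 96.96 km/s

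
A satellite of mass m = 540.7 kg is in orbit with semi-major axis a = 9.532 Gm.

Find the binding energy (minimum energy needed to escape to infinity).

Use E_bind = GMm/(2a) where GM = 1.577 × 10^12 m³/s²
a = 9.532 Gm = 9.532 × 10^9 m
GM = 1.577 × 10^12 m³/s²
m = 540.7 kg
GMm = 1.577 × 10^12 × 540.7 = 8.52684 × 10^14 m³·kg/s²
2a = 1.9064 × 10^10 m
E_bind = GMm/(2a) = 44727.4 J ≈ 44.73 kJ

Final answer: 44.73 kJ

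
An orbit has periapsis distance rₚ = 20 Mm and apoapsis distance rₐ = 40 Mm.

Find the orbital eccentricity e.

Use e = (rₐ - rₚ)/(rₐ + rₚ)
rₚ = 20 Mm = 2 × 10^7 m
rₐ = 40 Mm = 4 × 10^7 m
rₐ − rₚ = 2 × 10^7 m
rₐ + rₚ = 6 × 10^7 m
e = (rₐ − rₚ)/(rₐ + rₚ) = 0.333333

Final answer: e = 0.3333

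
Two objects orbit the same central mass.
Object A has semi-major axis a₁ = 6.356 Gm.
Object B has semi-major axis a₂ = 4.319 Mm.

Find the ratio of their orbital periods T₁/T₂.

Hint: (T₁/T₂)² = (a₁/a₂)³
a₁ = 6.356 Gm = 6.356 × 10^9 m
a₂ = 4.319 Mm = 4.319 × 10^6 m
a₁/a₂ = 1471.64
T₁/T₂ = (a₁/a₂)^(3/2) = (1471.64)^1.5 = 56454.8

Final answer: T₁/T₂ = 5.645 × 10^4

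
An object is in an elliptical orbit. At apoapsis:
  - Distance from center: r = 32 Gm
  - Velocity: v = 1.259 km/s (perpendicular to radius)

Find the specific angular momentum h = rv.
r = 32 Gm = 3.2 × 10^10 m
v = 1.259 km/s = 1259 m/s
h = rv = 3.2 × 10^10 × 1259 = 4.0288 × 10^13 m²/s ≈ 4.029 × 10^13 m²/s

Final answer: h = 4.029 × 10^13 m²/s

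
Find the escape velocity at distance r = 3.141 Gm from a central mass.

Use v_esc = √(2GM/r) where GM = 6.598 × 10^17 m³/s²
r = 3.141 Gm = 3.141 × 10^9 m
GM = 6.598 × 10^17 m³/s²
2GM/r = 2 × (6.598 × 10^17) / (3.141 × 10^9) = 4.20121 × 10^8 m²/s²
v_esc = √(2GM/r) = 20496.9 m/s ≈ 20.5 km/s

Final answer: 20.5 km/s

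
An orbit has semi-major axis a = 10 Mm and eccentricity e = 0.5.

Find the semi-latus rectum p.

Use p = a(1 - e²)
a = 10 Mm = 1 × 10^7 m
e = 0.5,  e² = 0.25,  1 − e² = 0.75
p = a(1 − e²) = 1 × 10^7 m × 0.75 = 7.5 × 10^6 m ≈ 7.5 Mm

Final answer: p = 7.5 Mm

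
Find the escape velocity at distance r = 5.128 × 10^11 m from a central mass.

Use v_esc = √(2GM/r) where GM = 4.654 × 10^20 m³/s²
r = 5.128 × 10^11 m
GM = 4.654 × 10^20 m³/s²
2GM/r = 2 × (4.654 × 10^20) / (5.128 × 10^11) = 1.81513 × 10^9 m²/s²
v_esc = √(2GM/r) = 42604.4 m/s ≈ 42.6 km/s

Final answer: 42.6 km/s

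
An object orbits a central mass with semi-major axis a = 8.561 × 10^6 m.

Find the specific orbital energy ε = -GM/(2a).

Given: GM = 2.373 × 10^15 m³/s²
a = 8.561 × 10^6 m
GM = 2.373 × 10^15 m³/s²
2a = 1.7122 × 10^7 m
ε = −GM/(2a) = -1.38594 × 10^8 J/kg ≈ -138.6 MJ/kg

Final answer: -138.6 MJ/kg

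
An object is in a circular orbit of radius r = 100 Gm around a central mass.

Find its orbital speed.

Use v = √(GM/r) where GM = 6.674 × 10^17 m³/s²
r = 100 Gm = 1 × 10^11 m
GM = 6.674 × 10^17 m³/s²
GM/r = (6.674 × 10^17) / (1 × 10^11) = 6.674 × 10^6 m²/s²
v = √(GM/r) = 2583.41 m/s ≈ 2.583 km/s

Final answer: 2.583 km/s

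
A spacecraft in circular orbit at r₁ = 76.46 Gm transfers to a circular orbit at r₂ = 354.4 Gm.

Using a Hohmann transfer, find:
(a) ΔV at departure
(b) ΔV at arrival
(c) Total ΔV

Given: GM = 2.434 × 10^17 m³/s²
r₁ = 76.46 Gm = 7.646 × 10^10 m
r₂ = 354.4 Gm = 3.544 × 10^11 m
GM = 2.434 × 10^17 m³/s²
Transfer ellipse: a_t = (r₁ + r₂)/2 = 2.1543 × 10^11 m
Circular speed at r₁: v₁ = √(GM/r₁) = 1784.2 m/s
Transfer speed at r₁ (periapsis): v₁ₜ = √(GM(2/r₁ − 1/a_t)) = 2288.43 m/s
(a) ΔV₁ = v₁ₜ − v₁ = 504.228 m/s ≈ 504.2 m/s
Circular speed at r₂: v₂ = √(GM/r₂) = 828.731 m/s
Transfer speed at r₂ (apoapsis): v₂ₜ = √(GM(2/r₂ − 1/a_t)) = 493.716 m/s
(b) ΔV₂ = v₂ − v₂ₜ = 335.014 m/s ≈ 335 m/s
(c) ΔV_total = ΔV₁ + ΔV₂ = 839.242 m/s ≈ 839.2 m/s

Final answer:
(a) ΔV₁ = 504.2 m/s
(b) ΔV₂ = 335 m/s
(c) ΔV_total = 839.2 m/s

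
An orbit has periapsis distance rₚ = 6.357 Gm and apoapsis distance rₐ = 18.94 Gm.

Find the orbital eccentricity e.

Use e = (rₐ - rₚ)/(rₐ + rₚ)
rₚ = 6.357 Gm = 6.357 × 10^9 m
rₐ = 18.94 Gm = 1.894 × 10^10 m
rₐ − rₚ = 1.2583 × 10^10 m
rₐ + rₚ = 2.5297 × 10^10 m
e = (rₐ − rₚ)/(rₐ + rₚ) = 0.497411

Final answer: e = 0.4974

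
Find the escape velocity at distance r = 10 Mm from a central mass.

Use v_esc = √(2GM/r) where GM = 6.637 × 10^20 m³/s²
r = 10 Mm = 1 × 10^7 m
GM = 6.637 × 10^20 m³/s²
2GM/r = 2 × (6.637 × 10^20) / (1 × 10^7) = 1.3274 × 10^14 m²/s²
v_esc = √(2GM/r) = 1.15213 × 10^7 m/s ≈ 1.152 × 10^4 km/s

Final answer: 1.152 × 10^4 km/s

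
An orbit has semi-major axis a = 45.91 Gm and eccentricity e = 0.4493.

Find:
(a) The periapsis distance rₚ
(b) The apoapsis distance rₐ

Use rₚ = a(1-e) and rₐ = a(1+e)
a = 45.91 Gm = 4.591 × 10^10 m
e = 0.4493:  1 − e = 0.5507,  1 + e = 1.4493
(a) rₚ = a(1 − e) = 4.591 × 10^10 m × 0.5507 = 2.52826 × 10^10 m ≈ 25.28 Gm
(b) rₐ = a(1 + e) = 4.591 × 10^10 m × 1.4493 = 6.65374 × 10^10 m ≈ 66.54 Gm

Final answer:
(a) rₚ = 25.28 Gm
(b) rₐ = 66.54 Gm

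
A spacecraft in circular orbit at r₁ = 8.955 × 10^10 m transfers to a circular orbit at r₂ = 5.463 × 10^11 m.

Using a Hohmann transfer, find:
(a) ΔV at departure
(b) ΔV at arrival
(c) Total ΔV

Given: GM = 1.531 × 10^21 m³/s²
r₁ = 8.955 × 10^10 m
r₂ = 5.463 × 10^11 m
GM = 1.531 × 10^21 m³/s²
Transfer ellipse: a_t = (r₁ + r₂)/2 = 3.17925 × 10^11 m
Circular speed at r₁: v₁ = √(GM/r₁) = 130754 m/s
Transfer speed at r₁ (periapsis): v₁ₜ = √(GM(2/r₁ − 1/a_t)) = 171399 m/s
(a) ΔV₁ = v₁ₜ − v₁ = 40645 m/s ≈ 40.64 km/s
Circular speed at r₂: v₂ = √(GM/r₂) = 52938.5 m/s
Transfer speed at r₂ (apoapsis): v₂ₜ = √(GM(2/r₂ − 1/a_t)) = 28095.9 m/s
(b) ΔV₂ = v₂ − v₂ₜ = 24842.7 m/s ≈ 24.84 km/s
(c) ΔV_total = ΔV₁ + ΔV₂ = 65487.6 m/s ≈ 65.49 km/s

Final answer:
(a) ΔV₁ = 40.64 km/s
(b) ΔV₂ = 24.84 km/s
(c) ΔV_total = 65.49 km/s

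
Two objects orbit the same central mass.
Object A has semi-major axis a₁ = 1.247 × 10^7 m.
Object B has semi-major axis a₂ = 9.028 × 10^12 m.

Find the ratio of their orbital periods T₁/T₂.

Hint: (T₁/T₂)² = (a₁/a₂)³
a₁ = 1.247 × 10^7 m
a₂ = 9.028 × 10^12 m
a₁/a₂ = 1.38126 × 10^-6
T₁/T₂ = (a₁/a₂)^(3/2) = (1.38126 × 10^-6)^1.5 = 1.62335 × 10^-9

Final answer: T₁/T₂ = 1.623 × 10^-9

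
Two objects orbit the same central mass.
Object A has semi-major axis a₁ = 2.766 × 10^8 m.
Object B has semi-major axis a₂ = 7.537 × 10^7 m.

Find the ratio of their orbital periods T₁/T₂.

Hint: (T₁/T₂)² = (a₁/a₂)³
a₁ = 2.766 × 10^8 m
a₂ = 7.537 × 10^7 m
a₁/a₂ = 3.6699
T₁/T₂ = (a₁/a₂)^(3/2) = (3.6699)^1.5 = 7.03041

Final answer: T₁/T₂ = 7.03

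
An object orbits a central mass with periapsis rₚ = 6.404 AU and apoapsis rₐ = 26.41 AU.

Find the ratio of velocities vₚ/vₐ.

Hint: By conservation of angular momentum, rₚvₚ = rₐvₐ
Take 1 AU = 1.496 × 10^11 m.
rₚ = 6.404 AU = 9.58038 × 10^11 m
rₐ = 26.41 AU = 3.95094 × 10^12 m
rₚvₚ = rₐvₐ  ⇒  vₚ/vₐ = rₐ/rₚ
vₚ/vₐ = (3.95094 × 10^12) / (9.58038 × 10^11) = 4.12399

Final answer: vₚ/vₐ = 4.124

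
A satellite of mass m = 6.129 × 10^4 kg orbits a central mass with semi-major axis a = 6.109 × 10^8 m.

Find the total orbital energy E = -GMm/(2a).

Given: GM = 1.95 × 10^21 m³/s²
a = 6.109 × 10^8 m
GM = 1.95 × 10^21 m³/s²
2a = 1.2218 × 10^9 m
GMm = 1.95 × 10^21 × 61290 = 1.19516 × 10^26 m³·kg/s²
E = −GMm/(2a) = -9.78192 × 10^16 J ≈ -97.82 PJ

Final answer: -97.82 PJ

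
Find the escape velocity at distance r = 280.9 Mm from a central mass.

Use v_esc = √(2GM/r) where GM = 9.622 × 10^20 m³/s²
r = 280.9 Mm = 2.809 × 10^8 m
GM = 9.622 × 10^20 m³/s²
2GM/r = 2 × (9.622 × 10^20) / (2.809 × 10^8) = 6.85084 × 10^12 m²/s²
v_esc = √(2GM/r) = 2.61741 × 10^6 m/s ≈ 2617 km/s

Final answer: 2617 km/s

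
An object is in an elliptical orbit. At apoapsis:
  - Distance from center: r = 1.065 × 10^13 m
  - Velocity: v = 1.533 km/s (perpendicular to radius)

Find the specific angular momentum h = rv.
r = 1.065 × 10^13 m
v = 1.533 km/s = 1533 m/s
h = rv = 1.065 × 10^13 × 1533 = 1.63264 × 10^16 m²/s ≈ 1.633 × 10^16 m²/s

Final answer: h = 1.633 × 10^16 m²/s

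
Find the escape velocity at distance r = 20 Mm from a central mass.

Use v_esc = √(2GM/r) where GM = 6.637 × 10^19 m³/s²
r = 20 Mm = 2 × 10^7 m
GM = 6.637 × 10^19 m³/s²
2GM/r = 2 × (6.637 × 10^19) / (2 × 10^7) = 6.637 × 10^12 m²/s²
v_esc = √(2GM/r) = 2.57624 × 10^6 m/s ≈ 2576 km/s

Final answer: 2576 km/s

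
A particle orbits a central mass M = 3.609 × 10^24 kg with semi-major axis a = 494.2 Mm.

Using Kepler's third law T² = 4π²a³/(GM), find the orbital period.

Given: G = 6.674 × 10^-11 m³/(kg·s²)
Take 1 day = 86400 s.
M = 3.609 × 10^24 kg
GM = G × M = 6.674 × 10^-11 × 3.609 × 10^24 = 2.40865 × 10^14 m³/s²
a = 494.2 Mm = 4.942 × 10^8 m
a³ = 1.207 × 10^26 m³
T = 2π √(a³/GM) = 2π √((1.207 × 10^26) / (2.40865 × 10^14)) = 2π × 707893 s
T = 4.44782 × 10^6 s ≈ 51.48 days

Final answer: 51.48 days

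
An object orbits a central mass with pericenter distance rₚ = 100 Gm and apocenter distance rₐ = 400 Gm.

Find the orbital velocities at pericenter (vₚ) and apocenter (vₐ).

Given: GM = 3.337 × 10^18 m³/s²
rₚ = 100 Gm = 1 × 10^11 m
rₐ = 400 Gm = 4 × 10^11 m
GM = 3.337 × 10^18 m³/s²
a = (rₚ + rₐ)/2 = 2.5 × 10^11 m
Vis-viva: v² = GM (2/r − 1/a)
vₚ² = 3.337 × 10^18 × (2 × 10^-11 − 4 × 10^-12) = 5.3392 × 10^7 m²/s²
vₚ = 7306.98 m/s ≈ 7.307 km/s
vₐ² = 3.337 × 10^18 × (5 × 10^-12 − 4 × 10^-12) = 3.337 × 10^6 m²/s²
vₐ = 1826.75 m/s ≈ 1.827 km/s

Final answer: vₚ = 7.307 km/s, vₐ = 1.827 km/s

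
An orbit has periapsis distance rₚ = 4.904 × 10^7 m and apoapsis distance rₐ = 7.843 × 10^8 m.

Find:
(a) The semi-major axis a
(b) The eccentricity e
rₚ = 4.904 × 10^7 m
rₐ = 7.843 × 10^8 m
(a) a = (rₚ + rₐ)/2 = 4.1667 × 10^8 m ≈ 4.167 × 10^8 m
(b) e = (rₐ − rₚ)/(rₐ + rₚ) = (7.3526 × 10^8) / (8.3334 × 10^8) = 0.882305

Final answer:
(a) a = 4.167 × 10^8 m
(b) e = 0.8823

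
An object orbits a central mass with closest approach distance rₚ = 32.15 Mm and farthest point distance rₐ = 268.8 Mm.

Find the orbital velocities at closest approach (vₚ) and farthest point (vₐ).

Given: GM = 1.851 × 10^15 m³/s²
rₚ = 32.15 Mm = 3.215 × 10^7 m
rₐ = 268.8 Mm = 2.688 × 10^8 m
GM = 1.851 × 10^15 m³/s²
a = (rₚ + rₐ)/2 = 1.50475 × 10^8 m
Vis-viva: v² = GM (2/r − 1/a)
vₚ² = 1.851 × 10^15 × (6.22084 × 10^-8 − 6.64562 × 10^-9) = 1.02847 × 10^8 m²/s²
vₚ = 10141.3 m/s ≈ 10.14 km/s
vₐ² = 1.851 × 10^15 × (7.44048 × 10^-9 − 6.64562 × 10^-9) = 1.47127 × 10^6 m²/s²
vₐ = 1212.96 m/s ≈ 1.213 km/s

Final answer: vₚ = 10.14 km/s, vₐ = 1.213 km/s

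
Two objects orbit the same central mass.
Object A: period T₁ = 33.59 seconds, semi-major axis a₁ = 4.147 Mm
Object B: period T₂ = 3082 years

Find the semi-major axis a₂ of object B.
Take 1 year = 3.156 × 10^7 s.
T₁ = 33.59 seconds
T₂ = 3082 years = 9.72679 × 10^10 s
a₁ = 4.147 Mm = 4.147 × 10^6 m
Kepler's third law: (T₂/T₁)² = (a₂/a₁)³  ⇒  a₂ = a₁ (T₂/T₁)^(2/3)
T₂/T₁ = 2.89574 × 10^9
(T₂/T₁)^(2/3) = 2.03161 × 10^6
a₂ = 4.147 × 10^6 m × 2.03161 × 10^6 = 8.42508 × 10^12 m ≈ 8.425 Tm

Final answer: a₂ = 8.425 Tm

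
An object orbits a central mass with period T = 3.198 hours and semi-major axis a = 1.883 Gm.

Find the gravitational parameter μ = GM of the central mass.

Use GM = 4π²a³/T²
T = 3.198 hours = 11512.8 s
a = 1.883 Gm = 1.883 × 10^9 m
a³ = 6.67653 × 10^27 m³
T² = 1.32545 × 10^8 s²
GM = 4π² × (6.67653 × 10^27) / (1.32545 × 10^8) = 1.98861 × 10^21 m³/s²
GM ≈ 1.989 × 10^21 m³/s²

Final answer: GM = 1.989 × 10^21 m³/s²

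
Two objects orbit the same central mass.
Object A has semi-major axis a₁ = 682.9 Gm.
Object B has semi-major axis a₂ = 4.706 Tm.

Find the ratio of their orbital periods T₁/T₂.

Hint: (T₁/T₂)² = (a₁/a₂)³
a₁ = 682.9 Gm = 6.829 × 10^11 m
a₂ = 4.706 Tm = 4.706 × 10^12 m
a₁/a₂ = 0.145113
T₁/T₂ = (a₁/a₂)^(3/2) = (0.145113)^1.5 = 0.0552787

Final answer: T₁/T₂ = 0.05528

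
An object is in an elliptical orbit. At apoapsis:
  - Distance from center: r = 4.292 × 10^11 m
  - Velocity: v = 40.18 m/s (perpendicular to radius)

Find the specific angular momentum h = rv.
r = 4.292 × 10^11 m
v = 40.18 m/s
h = rv = 4.292 × 10^11 × 40.18 = 1.72453 × 10^13 m²/s ≈ 1.725 × 10^13 m²/s

Final answer: h = 1.725 × 10^13 m²/s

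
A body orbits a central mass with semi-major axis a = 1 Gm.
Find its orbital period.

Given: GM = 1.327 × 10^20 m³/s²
a = 1 Gm = 1 × 10^9 m
GM = 1.327 × 10^20 m³/s²
a³ = 1 × 10^27 m³
T = 2π √(a³/GM) = 2π √((1 × 10^27) / (1.327 × 10^20)) = 2π × 2745.14 s
T = 17248.2 s ≈ 4.791 hours

Final answer: 4.791 hours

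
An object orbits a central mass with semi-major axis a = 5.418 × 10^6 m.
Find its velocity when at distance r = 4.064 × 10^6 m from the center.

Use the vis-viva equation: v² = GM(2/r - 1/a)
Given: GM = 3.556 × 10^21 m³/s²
a = 5.418 × 10^6 m
r = 4.064 × 10^6 m
GM = 3.556 × 10^21 m³/s²
2/r − 1/a = 4.92126 × 10^-7 − 1.8457 × 10^-7 = 3.07556 × 10^-7 m⁻¹
v² = GM (2/r − 1/a) = 1.09367 × 10^15 m²/s²
v = 3.30707 × 10^7 m/s ≈ 3.307 × 10^4 km/s

Final answer: 3.307 × 10^4 km/s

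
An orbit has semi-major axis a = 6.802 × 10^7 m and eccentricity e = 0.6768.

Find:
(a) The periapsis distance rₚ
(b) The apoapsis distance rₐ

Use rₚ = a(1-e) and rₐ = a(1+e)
a = 6.802 × 10^7 m
e = 0.6768:  1 − e = 0.3232,  1 + e = 1.6768
(a) rₚ = a(1 − e) = 6.802 × 10^7 m × 0.3232 = 2.19841 × 10^7 m ≈ 2.198 × 10^7 m
(b) rₐ = a(1 + e) = 6.802 × 10^7 m × 1.6768 = 1.14056 × 10^8 m ≈ 1.141 × 10^8 m

Final answer:
(a) rₚ = 2.198 × 10^7 m
(b) rₐ = 1.141 × 10^8 m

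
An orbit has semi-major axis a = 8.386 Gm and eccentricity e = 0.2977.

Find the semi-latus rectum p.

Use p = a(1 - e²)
a = 8.386 Gm = 8.386 × 10^9 m
e = 0.2977,  e² = 0.0886253,  1 − e² = 0.911375
p = a(1 − e²) = 8.386 × 10^9 m × 0.911375 = 7.64279 × 10^9 m ≈ 7.643 Gm

Final answer: p = 7.643 Gm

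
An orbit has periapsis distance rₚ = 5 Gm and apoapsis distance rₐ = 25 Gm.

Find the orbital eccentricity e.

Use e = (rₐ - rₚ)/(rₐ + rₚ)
rₚ = 5 Gm = 5 × 10^9 m
rₐ = 25 Gm = 2.5 × 10^10 m
rₐ − rₚ = 2 × 10^10 m
rₐ + rₚ = 3 × 10^10 m
e = (rₐ − rₚ)/(rₐ + rₚ) = 0.666667

Final answer: e = 0.6667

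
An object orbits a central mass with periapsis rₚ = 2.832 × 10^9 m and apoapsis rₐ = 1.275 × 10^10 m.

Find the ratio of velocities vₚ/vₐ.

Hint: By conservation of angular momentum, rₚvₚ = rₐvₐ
rₚ = 2.832 × 10^9 m
rₐ = 1.275 × 10^10 m
rₚvₚ = rₐvₐ  ⇒  vₚ/vₐ = rₐ/rₚ
vₚ/vₐ = (1.275 × 10^10) / (2.832 × 10^9) = 4.50212

Final answer: vₚ/vₐ = 4.502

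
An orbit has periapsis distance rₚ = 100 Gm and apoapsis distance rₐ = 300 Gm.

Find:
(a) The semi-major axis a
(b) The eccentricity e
rₚ = 100 Gm = 1 × 10^11 m
rₐ = 300 Gm = 3 × 10^11 m
(a) a = (rₚ + rₐ)/2 = 2 × 10^11 m ≈ 200 Gm
(b) e = (rₐ − rₚ)/(rₐ + rₚ) = (2 × 10^11) / (4 × 10^11) = 0.5

Final answer:
(a) a = 200 Gm
(b) e = 0.5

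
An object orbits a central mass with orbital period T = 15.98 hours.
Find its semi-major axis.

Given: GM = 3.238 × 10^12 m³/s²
T = 15.98 hours = 57528 s
GM = 3.238 × 10^12 m³/s²
Kepler's third law: a³ = GM T² / (4π²)
T² = 3.30947 × 10^9 s²
a³ = (3.238 × 10^12) × (3.30947 × 10^9) / (4π²) = 2.71441 × 10^20 m³
a = (a³)^(1/3) = 6.47478 × 10^6 m ≈ 6.475 Mm

Final answer: 6.475 Mm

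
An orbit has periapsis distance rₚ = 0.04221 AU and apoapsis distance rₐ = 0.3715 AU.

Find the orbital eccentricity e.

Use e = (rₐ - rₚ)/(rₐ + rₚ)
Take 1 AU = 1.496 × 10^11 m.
rₚ = 0.04221 AU = 6.31462 × 10^9 m
rₐ = 0.3715 AU = 5.55764 × 10^10 m
rₐ − rₚ = 4.92618 × 10^10 m
rₐ + rₚ = 6.1891 × 10^10 m
e = (rₐ − rₚ)/(rₐ + rₚ) = 0.795944

Final answer: e = 0.7959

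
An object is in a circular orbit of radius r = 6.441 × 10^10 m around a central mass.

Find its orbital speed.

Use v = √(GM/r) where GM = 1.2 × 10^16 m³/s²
r = 6.441 × 10^10 m
GM = 1.2 × 10^16 m³/s²
GM/r = (1.2 × 10^16) / (6.441 × 10^10) = 186306 m²/s²
v = √(GM/r) = 431.632 m/s ≈ 431.6 m/s

Final answer: 431.6 m/s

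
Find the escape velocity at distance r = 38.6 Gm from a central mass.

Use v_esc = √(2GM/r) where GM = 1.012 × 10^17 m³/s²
r = 38.6 Gm = 3.86 × 10^10 m
GM = 1.012 × 10^17 m³/s²
2GM/r = 2 × (1.012 × 10^17) / (3.86 × 10^10) = 5.24352 × 10^6 m²/s²
v_esc = √(2GM/r) = 2289.87 m/s ≈ 2.29 km/s

Final answer: 2.29 km/s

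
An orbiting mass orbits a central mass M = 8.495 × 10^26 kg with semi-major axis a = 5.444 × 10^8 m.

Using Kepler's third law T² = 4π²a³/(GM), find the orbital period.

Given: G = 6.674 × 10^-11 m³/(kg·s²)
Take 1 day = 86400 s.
M = 8.495 × 10^26 kg
GM = G × M = 6.674 × 10^-11 × 8.495 × 10^26 = 5.66956 × 10^16 m³/s²
a = 5.444 × 10^8 m
a³ = 1.61345 × 10^26 m³
T = 2π √(a³/GM) = 2π √((1.61345 × 10^26) / (5.66956 × 10^16)) = 2π × 53346.1 s
T = 335183 s ≈ 3.879 days

Final answer: 3.879 days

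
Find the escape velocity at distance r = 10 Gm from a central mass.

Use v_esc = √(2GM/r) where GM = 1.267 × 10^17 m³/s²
r = 10 Gm = 1 × 10^10 m
GM = 1.267 × 10^17 m³/s²
2GM/r = 2 × (1.267 × 10^17) / (1 × 10^10) = 2.534 × 10^7 m²/s²
v_esc = √(2GM/r) = 5033.89 m/s ≈ 5.034 km/s

Final answer: 5.034 km/s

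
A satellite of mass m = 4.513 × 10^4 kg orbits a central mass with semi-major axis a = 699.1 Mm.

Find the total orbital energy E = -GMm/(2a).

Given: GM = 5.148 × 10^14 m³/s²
a = 699.1 Mm = 6.991 × 10^8 m
GM = 5.148 × 10^14 m³/s²
2a = 1.3982 × 10^9 m
GMm = 5.148 × 10^14 × 45130 = 2.32329 × 10^19 m³·kg/s²
E = −GMm/(2a) = -1.66163 × 10^10 J ≈ -16.62 GJ

Final answer: -16.62 GJ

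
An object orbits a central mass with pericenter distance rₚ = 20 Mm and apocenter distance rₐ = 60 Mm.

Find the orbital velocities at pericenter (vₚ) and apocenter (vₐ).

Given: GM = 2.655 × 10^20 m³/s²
rₚ = 20 Mm = 2 × 10^7 m
rₐ = 60 Mm = 6 × 10^7 m
GM = 2.655 × 10^20 m³/s²
a = (rₚ + rₐ)/2 = 4 × 10^7 m
Vis-viva: v² = GM (2/r − 1/a)
vₚ² = 2.655 × 10^20 × (1 × 10^-7 − 2.5 × 10^-8) = 1.99125 × 10^13 m²/s²
vₚ = 4.46234 × 10^6 m/s ≈ 4462 km/s
vₐ² = 2.655 × 10^20 × (3.33333 × 10^-8 − 2.5 × 10^-8) = 2.2125 × 10^12 m²/s²
vₐ = 1.48745 × 10^6 m/s ≈ 1487 km/s

Final answer: vₚ = 4462 km/s, vₐ = 1487 km/s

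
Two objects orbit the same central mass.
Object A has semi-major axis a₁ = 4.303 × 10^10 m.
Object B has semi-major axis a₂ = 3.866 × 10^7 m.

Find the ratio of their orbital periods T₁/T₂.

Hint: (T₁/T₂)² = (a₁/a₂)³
a₁ = 4.303 × 10^10 m
a₂ = 3.866 × 10^7 m
a₁/a₂ = 1113.04
T₁/T₂ = (a₁/a₂)^(3/2) = (1113.04)^1.5 = 37133.4

Final answer: T₁/T₂ = 3.713 × 10^4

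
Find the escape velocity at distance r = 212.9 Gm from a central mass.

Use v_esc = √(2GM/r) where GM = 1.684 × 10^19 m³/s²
r = 212.9 Gm = 2.129 × 10^11 m
GM = 1.684 × 10^19 m³/s²
2GM/r = 2 × (1.684 × 10^19) / (2.129 × 10^11) = 1.58196 × 10^8 m²/s²
v_esc = √(2GM/r) = 12577.6 m/s ≈ 12.58 km/s

Final answer: 12.58 km/s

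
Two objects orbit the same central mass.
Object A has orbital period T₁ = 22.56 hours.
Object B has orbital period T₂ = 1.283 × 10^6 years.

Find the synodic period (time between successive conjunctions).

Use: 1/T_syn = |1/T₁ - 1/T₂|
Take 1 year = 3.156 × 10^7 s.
T₁ = 22.56 hours = 81216 s
T₂ = 1.283 × 10^6 years = 4.04915 × 10^13 s
1/T₁ = 1.23128 × 10^-5 s⁻¹
1/T₂ = 2.46966 × 10^-14 s⁻¹
|1/T₁ − 1/T₂| = 1.23128 × 10^-5 s⁻¹
T_syn = 1 / |1/T₁ − 1/T₂| = 81216 s ≈ 22.56 hours

Final answer: T_syn = 22.56 hours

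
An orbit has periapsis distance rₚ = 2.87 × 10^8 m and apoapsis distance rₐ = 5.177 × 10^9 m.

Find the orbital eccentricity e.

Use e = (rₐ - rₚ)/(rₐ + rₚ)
rₚ = 2.87 × 10^8 m
rₐ = 5.177 × 10^9 m
rₐ − rₚ = 4.89 × 10^9 m
rₐ + rₚ = 5.464 × 10^9 m
e = (rₐ − rₚ)/(rₐ + rₚ) = 0.894949

Final answer: e = 0.8949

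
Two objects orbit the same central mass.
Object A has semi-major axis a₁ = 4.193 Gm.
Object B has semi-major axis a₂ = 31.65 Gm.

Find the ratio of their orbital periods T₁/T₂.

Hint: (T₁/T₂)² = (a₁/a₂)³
a₁ = 4.193 Gm = 4.193 × 10^9 m
a₂ = 31.65 Gm = 3.165 × 10^10 m
a₁/a₂ = 0.13248
T₁/T₂ = (a₁/a₂)^(3/2) = (0.13248)^1.5 = 0.0482199

Final answer: T₁/T₂ = 0.04822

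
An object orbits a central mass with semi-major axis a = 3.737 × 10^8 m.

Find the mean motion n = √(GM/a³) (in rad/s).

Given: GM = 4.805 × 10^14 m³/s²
a = 3.737 × 10^8 m
GM = 4.805 × 10^14 m³/s²
a³ = 5.21878 × 10^25 m³
GM/a³ = (4.805 × 10^14) / (5.21878 × 10^25) = 9.20713 × 10^-12 s⁻²
n = √(GM/a³) = 3.03432 × 10^-6 rad/s ≈ 3.034 × 10^-6 rad/s

Final answer: n = 3.034 × 10^-6 rad/s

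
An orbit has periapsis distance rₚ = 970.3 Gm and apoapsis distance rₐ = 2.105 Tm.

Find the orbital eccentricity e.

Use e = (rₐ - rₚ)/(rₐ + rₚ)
rₚ = 970.3 Gm = 9.703 × 10^11 m
rₐ = 2.105 Tm = 2.105 × 10^12 m
rₐ − rₚ = 1.1347 × 10^12 m
rₐ + rₚ = 3.0753 × 10^12 m
e = (rₐ − rₚ)/(rₐ + rₚ) = 0.368972

Final answer: e = 0.369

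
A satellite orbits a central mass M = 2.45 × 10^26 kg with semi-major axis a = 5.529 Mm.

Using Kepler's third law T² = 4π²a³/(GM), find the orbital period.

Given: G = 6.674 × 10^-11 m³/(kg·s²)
M = 2.45 × 10^26 kg
GM = G × M = 6.674 × 10^-11 × 2.45 × 10^26 = 1.63513 × 10^16 m³/s²
a = 5.529 Mm = 5.529 × 10^6 m
a³ = 1.69021 × 10^20 m³
T = 2π √(a³/GM) = 2π √((1.69021 × 10^20) / (1.63513 × 10^16)) = 2π × 101.67 s
T = 638.813 s ≈ 10.65 minutes

Final answer: 10.65 minutes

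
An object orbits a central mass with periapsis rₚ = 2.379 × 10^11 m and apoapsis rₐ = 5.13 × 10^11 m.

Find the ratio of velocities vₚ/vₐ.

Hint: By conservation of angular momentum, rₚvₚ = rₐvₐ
rₚ = 2.379 × 10^11 m
rₐ = 5.13 × 10^11 m
rₚvₚ = rₐvₐ  ⇒  vₚ/vₐ = rₐ/rₚ
vₚ/vₐ = (5.13 × 10^11) / (2.379 × 10^11) = 2.15637

Final answer: vₚ/vₐ = 2.156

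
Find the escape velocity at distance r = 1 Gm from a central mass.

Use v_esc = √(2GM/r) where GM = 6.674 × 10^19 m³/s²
r = 1 Gm = 1 × 10^9 m
GM = 6.674 × 10^19 m³/s²
2GM/r = 2 × (6.674 × 10^19) / (1 × 10^9) = 1.3348 × 10^11 m²/s²
v_esc = √(2GM/r) = 365349 m/s ≈ 365.3 km/s

Final answer: 365.3 km/s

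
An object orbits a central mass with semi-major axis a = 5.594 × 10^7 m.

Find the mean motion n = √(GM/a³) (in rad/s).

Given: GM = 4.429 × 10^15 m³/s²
a = 5.594 × 10^7 m
GM = 4.429 × 10^15 m³/s²
a³ = 1.75052 × 10^23 m³
GM/a³ = (4.429 × 10^15) / (1.75052 × 10^23) = 2.5301 × 10^-8 s⁻²
n = √(GM/a³) = 0.000159063 rad/s ≈ 0.0001591 rad/s

Final answer: n = 0.0001591 rad/s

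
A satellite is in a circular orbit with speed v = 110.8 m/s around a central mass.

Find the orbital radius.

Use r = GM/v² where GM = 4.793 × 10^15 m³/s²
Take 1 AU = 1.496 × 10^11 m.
v = 110.8 m/s
GM = 4.793 × 10^15 m³/s²
v² = 12276.6 m²/s²
r = GM/v² = (4.793 × 10^15) / 12276.6 = 3.90416 × 10^11 m ≈ 2.61 AU

Final answer: 2.61 AU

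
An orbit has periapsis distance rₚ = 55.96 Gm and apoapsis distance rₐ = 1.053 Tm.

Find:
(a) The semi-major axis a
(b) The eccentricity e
rₚ = 55.96 Gm = 5.596 × 10^10 m
rₐ = 1.053 Tm = 1.053 × 10^12 m
(a) a = (rₚ + rₐ)/2 = 5.5448 × 10^11 m ≈ 554.5 Gm
(b) e = (rₐ − rₚ)/(rₐ + rₚ) = (9.9704 × 10^11) / (1.10896 × 10^12) = 0.899077

Final answer:
(a) a = 554.5 Gm
(b) e = 0.8991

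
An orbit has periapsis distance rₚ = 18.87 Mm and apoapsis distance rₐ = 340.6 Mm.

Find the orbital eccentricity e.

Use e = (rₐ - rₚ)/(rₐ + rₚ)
rₚ = 18.87 Mm = 1.887 × 10^7 m
rₐ = 340.6 Mm = 3.406 × 10^8 m
rₐ − rₚ = 3.2173 × 10^8 m
rₐ + rₚ = 3.5947 × 10^8 m
e = (rₐ − rₚ)/(rₐ + rₚ) = 0.895012

Final answer: e = 0.895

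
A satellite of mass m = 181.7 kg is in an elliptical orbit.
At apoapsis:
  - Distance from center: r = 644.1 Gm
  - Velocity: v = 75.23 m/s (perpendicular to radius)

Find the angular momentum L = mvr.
r = 644.1 Gm = 6.441 × 10^11 m
v = 75.23 m/s
vr = 75.23 × 6.441 × 10^11 = 4.84556 × 10^13 m²/s
L = m × vr = 181.7 × 4.84556 × 10^13 = 8.80439 × 10^15 kg·m²/s ≈ 8.804 × 10^15 kg·m²/s

Final answer: L = 8.804 × 10^15 kg·m²/s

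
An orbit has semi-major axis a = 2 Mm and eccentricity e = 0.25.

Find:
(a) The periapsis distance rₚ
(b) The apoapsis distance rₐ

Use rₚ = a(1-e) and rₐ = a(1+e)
a = 2 Mm = 2 × 10^6 m
e = 0.25:  1 − e = 0.75,  1 + e = 1.25
(a) rₚ = a(1 − e) = 2 × 10^6 m × 0.75 = 1.5 × 10^6 m ≈ 1.5 Mm
(b) rₐ = a(1 + e) = 2 × 10^6 m × 1.25 = 2.5 × 10^6 m ≈ 2.5 Mm

Final answer:
(a) rₚ = 1.5 Mm
(b) rₐ = 2.5 Mm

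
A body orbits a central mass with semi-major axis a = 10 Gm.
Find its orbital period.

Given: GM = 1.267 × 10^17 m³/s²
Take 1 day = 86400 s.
a = 10 Gm = 1 × 10^10 m
GM = 1.267 × 10^17 m³/s²
a³ = 1 × 10^30 m³
T = 2π √(a³/GM) = 2π √((1 × 10^30) / (1.267 × 10^17)) = 2π × 2.80939 × 10^6 s
T = 1.76519 × 10^7 s ≈ 204.3 days

Final answer: 204.3 days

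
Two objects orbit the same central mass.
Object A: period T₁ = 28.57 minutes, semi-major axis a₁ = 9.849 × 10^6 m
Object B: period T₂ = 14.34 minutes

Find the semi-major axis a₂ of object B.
T₁ = 28.57 minutes = 1714.2 s
T₂ = 14.34 minutes = 860.4 s
a₁ = 9.849 × 10^6 m
Kepler's third law: (T₂/T₁)² = (a₂/a₁)³  ⇒  a₂ = a₁ (T₂/T₁)^(2/3)
T₂/T₁ = 0.501925
(T₂/T₁)^(2/3) = 0.631576
a₂ = 9.849 × 10^6 m × 0.631576 = 6.2204 × 10^6 m ≈ 6.22 × 10^6 m

Final answer: a₂ = 6.22 × 10^6 m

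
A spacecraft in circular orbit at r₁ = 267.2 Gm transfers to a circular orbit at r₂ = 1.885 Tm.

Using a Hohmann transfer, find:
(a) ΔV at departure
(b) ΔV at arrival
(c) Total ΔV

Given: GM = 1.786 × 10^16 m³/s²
r₁ = 267.2 Gm = 2.672 × 10^11 m
r₂ = 1.885 Tm = 1.885 × 10^12 m
GM = 1.786 × 10^16 m³/s²
Transfer ellipse: a_t = (r₁ + r₂)/2 = 1.0761 × 10^12 m
Circular speed at r₁: v₁ = √(GM/r₁) = 258.537 m/s
Transfer speed at r₁ (periapsis): v₁ₜ = √(GM(2/r₁ − 1/a_t)) = 342.178 m/s
(a) ΔV₁ = v₁ₜ − v₁ = 83.6409 m/s ≈ 83.64 m/s
Circular speed at r₂: v₂ = √(GM/r₂) = 97.3386 m/s
Transfer speed at r₂ (apoapsis): v₂ₜ = √(GM(2/r₂ − 1/a_t)) = 48.5039 m/s
(b) ΔV₂ = v₂ − v₂ₜ = 48.8347 m/s ≈ 48.83 m/s
(c) ΔV_total = ΔV₁ + ΔV₂ = 132.476 m/s ≈ 132.5 m/s

Final answer:
(a) ΔV₁ = 83.64 m/s
(b) ΔV₂ = 48.83 m/s
(c) ΔV_total = 132.5 m/s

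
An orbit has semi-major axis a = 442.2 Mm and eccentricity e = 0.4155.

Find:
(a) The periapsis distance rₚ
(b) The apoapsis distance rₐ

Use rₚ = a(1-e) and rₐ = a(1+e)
a = 442.2 Mm = 4.422 × 10^8 m
e = 0.4155:  1 − e = 0.5845,  1 + e = 1.4155
(a) rₚ = a(1 − e) = 4.422 × 10^8 m × 0.5845 = 2.58466 × 10^8 m ≈ 258.5 Mm
(b) rₐ = a(1 + e) = 4.422 × 10^8 m × 1.4155 = 6.25934 × 10^8 m ≈ 625.9 Mm

Final answer:
(a) rₚ = 258.5 Mm
(b) rₐ = 625.9 Mm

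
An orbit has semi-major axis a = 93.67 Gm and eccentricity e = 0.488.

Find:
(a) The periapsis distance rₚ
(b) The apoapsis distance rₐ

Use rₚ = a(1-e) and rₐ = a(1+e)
a = 93.67 Gm = 9.367 × 10^10 m
e = 0.488:  1 − e = 0.512,  1 + e = 1.488
(a) rₚ = a(1 − e) = 9.367 × 10^10 m × 0.512 = 4.7959 × 10^10 m ≈ 47.96 Gm
(b) rₐ = a(1 + e) = 9.367 × 10^10 m × 1.488 = 1.39381 × 10^11 m ≈ 139.4 Gm

Final answer:
(a) rₚ = 47.96 Gm
(b) rₐ = 139.4 Gm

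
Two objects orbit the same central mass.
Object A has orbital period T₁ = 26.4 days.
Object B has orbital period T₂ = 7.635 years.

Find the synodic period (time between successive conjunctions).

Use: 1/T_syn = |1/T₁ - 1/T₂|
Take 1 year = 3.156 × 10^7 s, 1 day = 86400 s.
T₁ = 26.4 days = 2.28096 × 10^6 s
T₂ = 7.635 years = 2.40961 × 10^8 s
1/T₁ = 4.38412 × 10^-7 s⁻¹
1/T₂ = 4.15006 × 10^-9 s⁻¹
|1/T₁ − 1/T₂| = 4.34262 × 10^-7 s⁻¹
T_syn = 1 / |1/T₁ − 1/T₂| = 2.30276 × 10^6 s ≈ 26.65 days

Final answer: T_syn = 26.65 days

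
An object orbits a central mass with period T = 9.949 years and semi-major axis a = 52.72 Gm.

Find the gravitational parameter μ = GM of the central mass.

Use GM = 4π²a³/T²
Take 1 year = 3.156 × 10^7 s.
T = 9.949 years = 3.1399 × 10^8 s
a = 52.72 Gm = 5.272 × 10^10 m
a³ = 1.4653 × 10^32 m³
T² = 9.859 × 10^16 s²
GM = 4π² × (1.4653 × 10^32) / (9.859 × 10^16) = 5.8675 × 10^16 m³/s²
GM ≈ 5.867 × 10^16 m³/s²

Final answer: GM = 5.867 × 10^16 m³/s²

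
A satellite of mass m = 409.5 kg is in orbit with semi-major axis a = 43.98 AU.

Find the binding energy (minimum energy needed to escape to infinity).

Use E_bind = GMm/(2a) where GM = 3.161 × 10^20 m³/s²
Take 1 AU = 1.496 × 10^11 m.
a = 43.98 AU = 6.57941 × 10^12 m
GM = 3.161 × 10^20 m³/s²
m = 409.5 kg
GMm = 3.161 × 10^20 × 409.5 = 1.29443 × 10^23 m³·kg/s²
2a = 1.31588 × 10^13 m
E_bind = GMm/(2a) = 9.83698 × 10^9 J ≈ 9.837 GJ

Final answer: 9.837 GJ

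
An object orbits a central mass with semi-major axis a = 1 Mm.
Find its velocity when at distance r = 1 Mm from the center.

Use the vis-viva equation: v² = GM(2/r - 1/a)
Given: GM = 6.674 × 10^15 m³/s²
a = 1 Mm = 1 × 10^6 m
r = 1 Mm = 1 × 10^6 m
GM = 6.674 × 10^15 m³/s²
2/r − 1/a = 2 × 10^-6 − 1 × 10^-6 = 1 × 10^-6 m⁻¹
v² = GM (2/r − 1/a) = 6.674 × 10^9 m²/s²
v = 81694.6 m/s ≈ 81.69 km/s

Final answer: 81.69 km/s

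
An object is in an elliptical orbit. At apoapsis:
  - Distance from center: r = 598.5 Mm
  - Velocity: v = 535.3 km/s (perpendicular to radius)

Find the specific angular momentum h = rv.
r = 598.5 Mm = 5.985 × 10^8 m
v = 535.3 km/s = 535300 m/s
h = rv = 5.985 × 10^8 × 535300 = 3.20377 × 10^14 m²/s ≈ 3.204 × 10^14 m²/s

Final answer: h = 3.204 × 10^14 m²/s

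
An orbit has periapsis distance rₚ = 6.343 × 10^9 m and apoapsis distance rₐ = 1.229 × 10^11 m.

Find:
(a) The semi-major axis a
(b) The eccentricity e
rₚ = 6.343 × 10^9 m
rₐ = 1.229 × 10^11 m
(a) a = (rₚ + rₐ)/2 = 6.46215 × 10^10 m ≈ 6.462 × 10^10 m
(b) e = (rₐ − rₚ)/(rₐ + rₚ) = (1.16557 × 10^11) / (1.29243 × 10^11) = 0.901844

Final answer:
(a) a = 6.462 × 10^10 m
(b) e = 0.9018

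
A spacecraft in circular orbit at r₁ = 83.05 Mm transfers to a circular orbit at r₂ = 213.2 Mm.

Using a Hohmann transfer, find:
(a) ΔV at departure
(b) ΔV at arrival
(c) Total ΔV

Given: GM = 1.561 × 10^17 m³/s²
r₁ = 83.05 Mm = 8.305 × 10^7 m
r₂ = 213.2 Mm = 2.132 × 10^8 m
GM = 1.561 × 10^17 m³/s²
Transfer ellipse: a_t = (r₁ + r₂)/2 = 1.48125 × 10^8 m
Circular speed at r₁: v₁ = √(GM/r₁) = 43354.2 m/s
Transfer speed at r₁ (periapsis): v₁ₜ = √(GM(2/r₁ − 1/a_t)) = 52012.9 m/s
(a) ΔV₁ = v₁ₜ − v₁ = 8658.65 m/s ≈ 8.659 km/s
Circular speed at r₂: v₂ = √(GM/r₂) = 27058.8 m/s
Transfer speed at r₂ (apoapsis): v₂ₜ = √(GM(2/r₂ − 1/a_t)) = 20261.1 m/s
(b) ΔV₂ = v₂ − v₂ₜ = 6797.64 m/s ≈ 6.798 km/s
(c) ΔV_total = ΔV₁ + ΔV₂ = 15456.3 m/s ≈ 15.46 km/s

Final answer:
(a) ΔV₁ = 8.659 km/s
(b) ΔV₂ = 6.798 km/s
(c) ΔV_total = 15.46 km/s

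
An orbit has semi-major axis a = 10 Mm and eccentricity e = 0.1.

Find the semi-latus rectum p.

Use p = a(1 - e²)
a = 10 Mm = 1 × 10^7 m
e = 0.1,  e² = 0.01,  1 − e² = 0.99
p = a(1 − e²) = 1 × 10^7 m × 0.99 = 9.9 × 10^6 m ≈ 9.9 Mm

Final answer: p = 9.9 Mm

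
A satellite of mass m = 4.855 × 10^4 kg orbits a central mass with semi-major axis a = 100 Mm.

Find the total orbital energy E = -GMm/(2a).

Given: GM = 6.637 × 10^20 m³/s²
a = 100 Mm = 1 × 10^8 m
GM = 6.637 × 10^20 m³/s²
2a = 2 × 10^8 m
GMm = 6.637 × 10^20 × 48550 = 3.22226 × 10^25 m³·kg/s²
E = −GMm/(2a) = -1.61113 × 10^17 J ≈ -161.1 PJ

Final answer: -161.1 PJ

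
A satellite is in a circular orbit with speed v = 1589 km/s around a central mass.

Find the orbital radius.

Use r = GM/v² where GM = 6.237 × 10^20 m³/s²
v = 1589 km/s = 1.589 × 10^6 m/s
GM = 6.237 × 10^20 m³/s²
v² = 2.52492 × 10^12 m²/s²
r = GM/v² = (6.237 × 10^20) / (2.52492 × 10^12) = 2.47018 × 10^8 m ≈ 247 Mm

Final answer: 247 Mm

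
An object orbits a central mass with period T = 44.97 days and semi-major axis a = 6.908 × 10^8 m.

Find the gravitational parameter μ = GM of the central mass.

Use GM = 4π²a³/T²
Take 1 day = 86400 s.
T = 44.97 days = 3.88541 × 10^6 s
a = 6.908 × 10^8 m
a³ = 3.29653 × 10^26 m³
T² = 1.50964 × 10^13 s²
GM = 4π² × (3.29653 × 10^26) / (1.50964 × 10^13) = 8.62072 × 10^14 m³/s²
GM ≈ 8.621 × 10^14 m³/s²

Final answer: GM = 8.621 × 10^14 m³/s²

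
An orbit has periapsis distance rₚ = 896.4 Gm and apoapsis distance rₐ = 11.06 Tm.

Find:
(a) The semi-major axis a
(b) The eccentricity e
rₚ = 896.4 Gm = 8.964 × 10^11 m
rₐ = 11.06 Tm = 1.106 × 10^13 m
(a) a = (rₚ + rₐ)/2 = 5.9782 × 10^12 m ≈ 5.978 Tm
(b) e = (rₐ − rₚ)/(rₐ + rₚ) = (1.01636 × 10^13) / (1.19564 × 10^13) = 0.850055

Final answer:
(a) a = 5.978 Tm
(b) e = 0.8501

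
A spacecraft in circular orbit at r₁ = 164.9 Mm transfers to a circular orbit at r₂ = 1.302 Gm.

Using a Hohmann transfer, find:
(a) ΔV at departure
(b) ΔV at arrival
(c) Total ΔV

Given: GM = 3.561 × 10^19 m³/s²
r₁ = 164.9 Mm = 1.649 × 10^8 m
r₂ = 1.302 Gm = 1.302 × 10^9 m
GM = 3.561 × 10^19 m³/s²
Transfer ellipse: a_t = (r₁ + r₂)/2 = 7.3345 × 10^8 m
Circular speed at r₁: v₁ = √(GM/r₁) = 464703 m/s
Transfer speed at r₁ (periapsis): v₁ₜ = √(GM(2/r₁ − 1/a_t)) = 619150 m/s
(a) ΔV₁ = v₁ₜ − v₁ = 154447 m/s ≈ 154.4 km/s
Circular speed at r₂: v₂ = √(GM/r₂) = 165379 m/s
Transfer speed at r₂ (apoapsis): v₂ₜ = √(GM(2/r₂ − 1/a_t)) = 78416.2 m/s
(b) ΔV₂ = v₂ − v₂ₜ = 86962.9 m/s ≈ 86.96 km/s
(c) ΔV_total = ΔV₁ + ΔV₂ = 241410 m/s ≈ 241.4 km/s

Final answer:
(a) ΔV₁ = 154.4 km/s
(b) ΔV₂ = 86.96 km/s
(c) ΔV_total = 241.4 km/s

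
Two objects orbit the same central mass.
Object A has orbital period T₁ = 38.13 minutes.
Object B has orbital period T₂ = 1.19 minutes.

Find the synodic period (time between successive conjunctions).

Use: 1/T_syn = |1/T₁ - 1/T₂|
T₁ = 38.13 minutes = 2287.8 s
T₂ = 1.19 minutes = 71.4 s
1/T₁ = 0.000437101 s⁻¹
1/T₂ = 0.0140056 s⁻¹
|1/T₁ − 1/T₂| = 0.0135685 s⁻¹
T_syn = 1 / |1/T₁ − 1/T₂| = 73.7001 s ≈ 1.228 minutes

Final answer: T_syn = 1.228 minutes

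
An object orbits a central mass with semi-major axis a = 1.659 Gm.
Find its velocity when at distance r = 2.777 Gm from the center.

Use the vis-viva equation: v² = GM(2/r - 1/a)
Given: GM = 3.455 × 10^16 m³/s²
a = 1.659 Gm = 1.659 × 10^9 m
r = 2.777 Gm = 2.777 × 10^9 m
GM = 3.455 × 10^16 m³/s²
2/r − 1/a = 7.20202 × 10^-10 − 6.02773 × 10^-10 = 1.17429 × 10^-10 m⁻¹
v² = GM (2/r − 1/a) = 4.05717 × 10^6 m²/s²
v = 2014.24 m/s ≈ 2.014 km/s

Final answer: 2.014 km/s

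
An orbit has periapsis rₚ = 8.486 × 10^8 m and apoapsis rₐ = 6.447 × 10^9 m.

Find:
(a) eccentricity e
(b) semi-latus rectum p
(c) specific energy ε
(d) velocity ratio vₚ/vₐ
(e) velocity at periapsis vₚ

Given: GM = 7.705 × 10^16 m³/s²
rₚ = 8.486 × 10^8 m
rₐ = 6.447 × 10^9 m
GM = 7.705 × 10^16 m³/s²
a = (rₚ + rₐ)/2 = 3.6478 × 10^9 m
e = (rₐ − rₚ)/(rₐ + rₚ) = (5.5984 × 10^9) / (7.2956 × 10^9) = 0.767367
(a) e = 0.767367 ≈ 0.7674
(b) 1 − e² = 0.411148;  p = a(1 − e²) = 3.6478 × 10^9 × 0.411148 = 1.49979 × 10^9 m ≈ 1.5 × 10^9 m
(c) 2a = 7.2956 × 10^9 m;  ε = −GM/(2a) = -1.05612 × 10^7 J/kg ≈ -10.56 MJ/kg
(d) vₚ/vₐ = rₐ/rₚ (angular momentum) = (6.447 × 10^9) / (8.486 × 10^8) = 7.59722 ≈ 7.597
(e) vₚ² = GM (2/rₚ − 1/a) = 7.705 × 10^16 × (2.35682 × 10^-9 − 2.74138 × 10^-10) = 1.60471 × 10^8 m²/s²;  vₚ = 12667.7 m/s ≈ 12.67 km/s

Final answer:
(a) eccentricity e = 0.7674
(b) semi-latus rectum p = 1.5 × 10^9 m
(c) specific energy ε = -10.56 MJ/kg
(d) velocity ratio vₚ/vₐ = 7.597
(e) velocity at periapsis vₚ = 12.67 km/s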